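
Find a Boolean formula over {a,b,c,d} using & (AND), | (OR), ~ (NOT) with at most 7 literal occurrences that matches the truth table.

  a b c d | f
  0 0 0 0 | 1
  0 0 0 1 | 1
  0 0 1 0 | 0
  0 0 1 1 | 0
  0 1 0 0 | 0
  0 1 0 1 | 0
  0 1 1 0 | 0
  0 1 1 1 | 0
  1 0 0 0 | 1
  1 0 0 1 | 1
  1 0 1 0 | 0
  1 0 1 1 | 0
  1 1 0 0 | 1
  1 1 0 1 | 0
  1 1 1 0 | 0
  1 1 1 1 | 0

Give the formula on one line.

  ~b = 1111000011110000
  ~c = 1100110011001100
  (~c | b) = 1100111111001111
  (~b & (~c | b)) = 1100000011000000
  ~d = 1010101010101010
  (~d & a) = 0000000010101010
  (~c & (~d & a)) = 0000000010001000
  ((~b & (~c | b)) | (~c & (~d & a))) = 1100000011001000

((~b & (~c | b)) | (~c & (~d & a)))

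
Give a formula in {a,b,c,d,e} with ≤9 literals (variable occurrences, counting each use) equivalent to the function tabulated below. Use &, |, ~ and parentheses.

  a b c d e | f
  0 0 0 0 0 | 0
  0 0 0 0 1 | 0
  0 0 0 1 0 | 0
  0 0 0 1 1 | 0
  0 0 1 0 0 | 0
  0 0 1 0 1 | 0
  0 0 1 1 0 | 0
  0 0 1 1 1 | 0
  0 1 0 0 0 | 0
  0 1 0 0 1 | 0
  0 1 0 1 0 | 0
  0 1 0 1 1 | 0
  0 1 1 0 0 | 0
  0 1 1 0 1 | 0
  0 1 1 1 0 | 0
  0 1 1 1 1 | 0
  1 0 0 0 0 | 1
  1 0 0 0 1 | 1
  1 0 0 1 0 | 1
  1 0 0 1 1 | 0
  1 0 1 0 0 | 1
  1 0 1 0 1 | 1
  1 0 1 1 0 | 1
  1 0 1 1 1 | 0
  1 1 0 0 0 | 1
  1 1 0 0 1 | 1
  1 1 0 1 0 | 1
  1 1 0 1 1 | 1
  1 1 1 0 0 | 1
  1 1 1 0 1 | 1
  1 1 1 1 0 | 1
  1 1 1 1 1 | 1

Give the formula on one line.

(((b | ~a) | (~e | (~d | ~a))) & a)

  ~a = 11111111111111110000000000000000
  (b | ~a) = 11111111111111110000000011111111
  ~e = 10101010101010101010101010101010
  ~d = 11001100110011001100110011001100
  (~d | ~a) = 11111111111111111100110011001100
  (~e | (~d | ~a)) = 11111111111111111110111011101110
  ((b | ~a) | (~e | (~d | ~a))) = 11111111111111111110111011111111
  (((b | ~a) | (~e | (~d | ~a))) & a) = 00000000000000001110111011111111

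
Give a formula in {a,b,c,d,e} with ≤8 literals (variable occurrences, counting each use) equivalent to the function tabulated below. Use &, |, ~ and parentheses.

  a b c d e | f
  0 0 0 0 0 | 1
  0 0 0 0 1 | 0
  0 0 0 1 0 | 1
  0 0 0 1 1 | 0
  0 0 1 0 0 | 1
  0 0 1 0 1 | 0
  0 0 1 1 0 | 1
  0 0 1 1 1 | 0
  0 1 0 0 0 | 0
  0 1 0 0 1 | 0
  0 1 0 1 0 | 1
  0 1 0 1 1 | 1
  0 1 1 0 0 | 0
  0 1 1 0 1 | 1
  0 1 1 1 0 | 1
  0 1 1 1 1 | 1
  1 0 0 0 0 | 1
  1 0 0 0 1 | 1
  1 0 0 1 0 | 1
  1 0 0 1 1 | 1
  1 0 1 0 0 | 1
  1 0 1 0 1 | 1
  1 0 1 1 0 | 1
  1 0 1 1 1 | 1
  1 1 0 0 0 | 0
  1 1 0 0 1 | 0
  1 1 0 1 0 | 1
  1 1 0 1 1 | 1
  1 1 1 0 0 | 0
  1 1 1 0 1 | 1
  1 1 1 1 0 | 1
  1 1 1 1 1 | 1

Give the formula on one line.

(((a | ~e) | b) & ((c & e) | (~b | d)))

  ~e = 10101010101010101010101010101010
  (a | ~e) = 10101010101010101111111111111111
  ((a | ~e) | b) = 10101010111111111111111111111111
  (c & e) = 00000101000001010000010100000101
  ~b = 11111111000000001111111100000000
  (~b | d) = 11111111001100111111111100110011
  ((c & e) | (~b | d)) = 11111111001101111111111100110111
  (((a | ~e) | b) & ((c & e) | (~b | d))) = 10101010001101111111111100110111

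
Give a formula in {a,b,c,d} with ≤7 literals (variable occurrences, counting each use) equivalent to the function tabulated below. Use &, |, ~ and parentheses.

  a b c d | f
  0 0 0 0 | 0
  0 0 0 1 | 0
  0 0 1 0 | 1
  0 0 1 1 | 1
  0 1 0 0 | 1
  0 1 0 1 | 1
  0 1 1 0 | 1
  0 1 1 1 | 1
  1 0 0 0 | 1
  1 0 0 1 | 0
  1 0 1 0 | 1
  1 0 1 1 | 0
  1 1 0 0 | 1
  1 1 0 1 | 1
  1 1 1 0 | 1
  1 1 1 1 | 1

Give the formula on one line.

  ~d = 1010101010101010
  ~a = 1111111100000000
  (~d | ~a) = 1111111110101010
  (a | c) = 0011001111111111
  ((~d | ~a) & (a | c)) = 0011001110101010
  (b | ((~d | ~a) & (a | c))) = 0011111110101111

(b | ((~d | ~a) & (a | c)))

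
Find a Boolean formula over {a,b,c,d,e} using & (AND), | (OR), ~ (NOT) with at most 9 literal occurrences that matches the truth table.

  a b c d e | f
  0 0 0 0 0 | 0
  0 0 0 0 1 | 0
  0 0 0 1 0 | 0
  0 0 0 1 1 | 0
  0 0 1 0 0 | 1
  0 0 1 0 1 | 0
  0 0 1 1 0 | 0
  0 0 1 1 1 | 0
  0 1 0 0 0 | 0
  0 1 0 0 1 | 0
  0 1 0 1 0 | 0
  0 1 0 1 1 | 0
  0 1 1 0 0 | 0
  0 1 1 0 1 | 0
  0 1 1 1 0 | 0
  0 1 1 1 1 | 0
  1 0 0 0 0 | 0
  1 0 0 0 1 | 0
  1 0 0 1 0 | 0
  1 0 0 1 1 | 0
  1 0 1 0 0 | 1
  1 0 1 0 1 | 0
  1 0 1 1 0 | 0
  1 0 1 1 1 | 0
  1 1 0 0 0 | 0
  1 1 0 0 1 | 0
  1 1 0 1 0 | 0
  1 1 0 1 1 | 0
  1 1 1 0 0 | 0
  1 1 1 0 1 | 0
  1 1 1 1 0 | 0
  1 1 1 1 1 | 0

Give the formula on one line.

  (b | c) = 00001111111111110000111111111111
  ~d = 11001100110011001100110011001100
  ((b | c) & ~d) = 00001100110011000000110011001100
  (e | ((b | c) & ~d)) = 01011101110111010101110111011101
  ~b = 11111111000000001111111100000000
  ~e = 10101010101010101010101010101010
  (~b & ~e) = 10101010000000001010101000000000
  ((e | ((b | c) & ~d)) & (~b & ~e)) = 00001000000000000000100000000000

((e | ((b | c) & ~d)) & (~b & ~e))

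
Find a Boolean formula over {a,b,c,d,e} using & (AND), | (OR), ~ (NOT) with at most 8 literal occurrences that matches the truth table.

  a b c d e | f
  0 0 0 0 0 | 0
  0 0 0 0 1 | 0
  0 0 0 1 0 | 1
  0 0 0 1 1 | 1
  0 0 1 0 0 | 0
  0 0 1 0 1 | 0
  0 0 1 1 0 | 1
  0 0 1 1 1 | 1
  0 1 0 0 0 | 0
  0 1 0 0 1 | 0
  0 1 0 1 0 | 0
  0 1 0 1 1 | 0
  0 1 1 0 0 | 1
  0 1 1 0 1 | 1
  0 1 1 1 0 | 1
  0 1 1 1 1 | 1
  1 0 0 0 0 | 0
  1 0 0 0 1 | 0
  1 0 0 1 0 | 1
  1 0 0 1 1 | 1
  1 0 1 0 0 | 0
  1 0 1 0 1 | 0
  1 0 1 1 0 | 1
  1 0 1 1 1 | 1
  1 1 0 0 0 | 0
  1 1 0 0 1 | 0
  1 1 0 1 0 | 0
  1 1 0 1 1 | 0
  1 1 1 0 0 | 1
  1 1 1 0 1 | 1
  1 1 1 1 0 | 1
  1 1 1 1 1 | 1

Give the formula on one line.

((d & (c | ~b)) | (c & b))

  ~b = 11111111000000001111111100000000
  (c | ~b) = 11111111000011111111111100001111
  (d & (c | ~b)) = 00110011000000110011001100000011
  (c & b) = 00000000000011110000000000001111
  ((d & (c | ~b)) | (c & b)) = 00110011000011110011001100001111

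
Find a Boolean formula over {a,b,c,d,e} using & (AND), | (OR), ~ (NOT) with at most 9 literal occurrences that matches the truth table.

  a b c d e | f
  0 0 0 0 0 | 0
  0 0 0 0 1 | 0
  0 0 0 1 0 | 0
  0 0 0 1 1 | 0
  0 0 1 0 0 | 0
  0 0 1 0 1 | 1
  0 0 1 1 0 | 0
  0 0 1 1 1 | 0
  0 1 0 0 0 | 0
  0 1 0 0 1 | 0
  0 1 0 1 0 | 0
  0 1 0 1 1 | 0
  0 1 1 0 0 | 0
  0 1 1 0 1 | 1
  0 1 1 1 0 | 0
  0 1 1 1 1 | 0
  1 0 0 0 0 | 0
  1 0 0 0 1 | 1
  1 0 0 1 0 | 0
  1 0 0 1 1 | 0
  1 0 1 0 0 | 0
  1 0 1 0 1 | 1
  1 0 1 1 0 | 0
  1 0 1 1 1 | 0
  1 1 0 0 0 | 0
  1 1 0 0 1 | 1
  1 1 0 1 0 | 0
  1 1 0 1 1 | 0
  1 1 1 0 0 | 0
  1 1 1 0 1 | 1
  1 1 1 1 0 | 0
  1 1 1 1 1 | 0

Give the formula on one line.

((((~a & (e | d)) & c) | a) & (e & ~d))

  ~a = 11111111111111110000000000000000
  (e | d) = 01110111011101110111011101110111
  (~a & (e | d)) = 01110111011101110000000000000000
  ((~a & (e | d)) & c) = 00000111000001110000000000000000
  (((~a & (e | d)) & c) | a) = 00000111000001111111111111111111
  ~d = 11001100110011001100110011001100
  (e & ~d) = 01000100010001000100010001000100
  ((((~a & (e | d)) & c) | a) & (e & ~d)) = 00000100000001000100010001000100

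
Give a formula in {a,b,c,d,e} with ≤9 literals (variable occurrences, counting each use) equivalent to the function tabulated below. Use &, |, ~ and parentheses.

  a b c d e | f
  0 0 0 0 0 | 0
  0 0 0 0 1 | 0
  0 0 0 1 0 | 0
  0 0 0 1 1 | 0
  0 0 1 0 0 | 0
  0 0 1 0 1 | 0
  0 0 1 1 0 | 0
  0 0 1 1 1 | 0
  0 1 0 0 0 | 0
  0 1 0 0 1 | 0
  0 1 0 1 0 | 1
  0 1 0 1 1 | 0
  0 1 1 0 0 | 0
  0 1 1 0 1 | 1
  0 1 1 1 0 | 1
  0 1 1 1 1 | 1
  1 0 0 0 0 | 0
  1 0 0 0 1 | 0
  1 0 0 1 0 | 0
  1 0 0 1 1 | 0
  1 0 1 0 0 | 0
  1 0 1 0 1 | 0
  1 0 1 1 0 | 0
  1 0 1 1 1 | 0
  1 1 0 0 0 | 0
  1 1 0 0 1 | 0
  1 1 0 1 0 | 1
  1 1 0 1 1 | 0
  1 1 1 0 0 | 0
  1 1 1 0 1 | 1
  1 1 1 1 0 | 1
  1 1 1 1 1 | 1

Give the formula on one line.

  ~e = 10101010101010101010101010101010
  ~d = 11001100110011001100110011001100
  (~e | ~d) = 11101110111011101110111011101110
  ((~e | ~d) & d) = 00100010001000100010001000100010
  (((~e | ~d) & d) & b) = 00000000001000100000000000100010
  (~d | b) = 11001100111111111100110011111111
  (e & c) = 00000101000001010000010100000101
  ((~d | b) & (e & c)) = 00000100000001010000010000000101
  (((~d | b) & (e & c)) & b) = 00000000000001010000000000000101
  ((((~e | ~d) & d) & b) | (((~d | b) & (e & c)) & b)) = 00000000001001110000000000100111

((((~e | ~d) & d) & b) | (((~d | b) & (e & c)) & b))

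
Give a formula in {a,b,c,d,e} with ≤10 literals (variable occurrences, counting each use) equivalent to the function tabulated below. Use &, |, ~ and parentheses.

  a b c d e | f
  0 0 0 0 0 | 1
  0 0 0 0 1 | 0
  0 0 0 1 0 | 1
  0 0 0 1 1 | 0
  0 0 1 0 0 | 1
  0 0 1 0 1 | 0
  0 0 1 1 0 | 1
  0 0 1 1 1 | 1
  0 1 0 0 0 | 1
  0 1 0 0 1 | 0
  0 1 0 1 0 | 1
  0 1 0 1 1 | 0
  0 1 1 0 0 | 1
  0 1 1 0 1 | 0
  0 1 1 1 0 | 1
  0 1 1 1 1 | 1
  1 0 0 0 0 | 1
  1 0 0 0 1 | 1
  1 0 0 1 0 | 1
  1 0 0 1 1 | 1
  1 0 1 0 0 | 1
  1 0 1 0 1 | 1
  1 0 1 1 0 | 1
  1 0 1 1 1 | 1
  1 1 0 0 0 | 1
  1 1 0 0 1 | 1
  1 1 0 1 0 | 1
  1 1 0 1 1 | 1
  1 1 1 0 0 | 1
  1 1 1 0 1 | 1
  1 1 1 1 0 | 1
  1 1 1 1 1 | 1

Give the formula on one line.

  ~e = 10101010101010101010101010101010
  (b & ~e) = 00000000101010100000000010101010
  ~b = 11111111000000001111111100000000
  ((b & ~e) | ~b) = 11111111101010101111111110101010
  (((b & ~e) | ~b) | c) = 11111111101011111111111110101111
  (d | ~e) = 10111011101110111011101110111011
  ((((b & ~e) | ~b) | c) & (d | ~e)) = 10111011101010111011101110101011
  (((((b & ~e) | ~b) | c) & (d | ~e)) & c) = 00001011000010110000101100001011
  (~e | a) = 10101010101010101111111111111111
  ((((((b & ~e) | ~b) | c) & (d | ~e)) & c) | (~e | a)) = 10101011101010111111111111111111

((((((b & ~e) | ~b) | c) & (d | ~e)) & c) | (~e | a))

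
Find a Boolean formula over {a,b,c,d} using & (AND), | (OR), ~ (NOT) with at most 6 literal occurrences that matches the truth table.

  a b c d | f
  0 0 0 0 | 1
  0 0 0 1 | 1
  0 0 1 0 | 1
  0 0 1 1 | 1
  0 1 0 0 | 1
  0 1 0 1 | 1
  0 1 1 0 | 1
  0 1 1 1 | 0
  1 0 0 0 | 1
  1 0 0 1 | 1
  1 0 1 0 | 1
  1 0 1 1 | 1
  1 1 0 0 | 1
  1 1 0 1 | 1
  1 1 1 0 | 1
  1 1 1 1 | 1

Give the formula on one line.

  ~d = 1010101010101010
  (a | ~d) = 1010101011111111
  ~c = 1100110011001100
  (d & ~c) = 0100010001000100
  ~b = 1111000011110000
  ((d & ~c) | ~b) = 1111010011110100
  ((a | ~d) | ((d & ~c) | ~b)) = 1111111011111111

((a | ~d) | ((d & ~c) | ~b))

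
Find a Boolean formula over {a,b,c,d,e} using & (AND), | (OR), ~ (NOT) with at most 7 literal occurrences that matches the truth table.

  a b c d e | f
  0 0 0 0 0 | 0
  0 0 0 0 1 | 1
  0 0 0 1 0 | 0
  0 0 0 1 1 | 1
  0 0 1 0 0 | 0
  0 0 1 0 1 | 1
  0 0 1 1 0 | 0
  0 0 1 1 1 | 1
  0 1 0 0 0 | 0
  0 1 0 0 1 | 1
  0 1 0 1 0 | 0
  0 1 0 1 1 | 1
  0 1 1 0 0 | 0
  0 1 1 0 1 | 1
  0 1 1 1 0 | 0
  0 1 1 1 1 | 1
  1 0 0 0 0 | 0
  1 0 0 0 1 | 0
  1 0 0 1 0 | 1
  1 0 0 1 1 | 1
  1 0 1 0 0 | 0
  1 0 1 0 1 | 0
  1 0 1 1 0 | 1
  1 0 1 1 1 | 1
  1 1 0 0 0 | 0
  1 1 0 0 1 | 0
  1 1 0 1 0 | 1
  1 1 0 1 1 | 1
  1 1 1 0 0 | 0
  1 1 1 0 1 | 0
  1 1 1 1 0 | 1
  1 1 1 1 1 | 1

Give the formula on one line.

((((c | d) & a) | e) & (d | (~a & e)))

  (c | d) = 00111111001111110011111100111111
  ((c | d) & a) = 00000000000000000011111100111111
  (((c | d) & a) | e) = 01010101010101010111111101111111
  ~a = 11111111111111110000000000000000
  (~a & e) = 01010101010101010000000000000000
  (d | (~a & e)) = 01110111011101110011001100110011
  ((((c | d) & a) | e) & (d | (~a & e))) = 01010101010101010011001100110011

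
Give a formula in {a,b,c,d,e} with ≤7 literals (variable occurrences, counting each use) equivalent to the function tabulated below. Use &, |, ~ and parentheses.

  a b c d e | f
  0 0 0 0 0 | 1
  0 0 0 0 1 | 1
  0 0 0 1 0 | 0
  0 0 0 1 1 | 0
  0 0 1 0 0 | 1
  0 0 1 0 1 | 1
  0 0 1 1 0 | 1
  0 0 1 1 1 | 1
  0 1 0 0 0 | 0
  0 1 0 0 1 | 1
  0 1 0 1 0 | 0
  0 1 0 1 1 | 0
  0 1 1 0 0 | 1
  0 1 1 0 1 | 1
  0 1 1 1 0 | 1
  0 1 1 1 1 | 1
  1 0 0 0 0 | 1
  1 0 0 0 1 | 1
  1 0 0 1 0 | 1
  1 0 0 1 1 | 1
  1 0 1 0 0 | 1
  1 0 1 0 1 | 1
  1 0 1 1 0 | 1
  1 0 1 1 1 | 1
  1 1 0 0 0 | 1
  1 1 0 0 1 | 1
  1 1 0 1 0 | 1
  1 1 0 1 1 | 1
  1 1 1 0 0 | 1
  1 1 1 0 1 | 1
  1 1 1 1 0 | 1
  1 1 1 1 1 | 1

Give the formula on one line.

  ~b = 11111111000000001111111100000000
  ~d = 11001100110011001100110011001100
  (~b & ~d) = 11001100000000001100110000000000
  (a | (~b & ~d)) = 11001100000000001111111111111111
  ((a | (~b & ~d)) | c) = 11001111000011111111111111111111
  (e | ~b) = 11111111010101011111111101010101
  (~d & (e | ~b)) = 11001100010001001100110001000100
  (((a | (~b & ~d)) | c) | (~d & (e | ~b))) = 11001111010011111111111111111111

(((a | (~b & ~d)) | c) | (~d & (e | ~b)))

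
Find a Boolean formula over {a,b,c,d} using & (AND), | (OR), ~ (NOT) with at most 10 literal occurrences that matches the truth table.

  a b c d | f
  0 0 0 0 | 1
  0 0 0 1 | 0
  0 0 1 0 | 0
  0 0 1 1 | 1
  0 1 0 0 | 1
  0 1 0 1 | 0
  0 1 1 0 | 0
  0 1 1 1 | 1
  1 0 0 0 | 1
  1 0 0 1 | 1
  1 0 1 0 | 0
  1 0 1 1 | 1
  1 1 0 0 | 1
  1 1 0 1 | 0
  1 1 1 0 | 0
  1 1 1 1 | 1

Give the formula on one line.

  ~d = 1010101010101010
  (c | ~d) = 1011101110111011
  (a | c) = 0011001111111111
  (d & (a | c)) = 0001000101010101
  ~b = 1111000011110000
  (~b & d) = 0101000001010000
  ((d & (a | c)) & (~b & d)) = 0001000001010000
  ((c | ~d) | ((d & (a | c)) & (~b & d))) = 1011101111111011
  ~c = 1100110011001100
  (d | ~c) = 1101110111011101
  (((c | ~d) | ((d & (a | c)) & (~b & d))) & (d | ~c)) = 1001100111011001

(((c | ~d) | ((d & (a | c)) & (~b & d))) & (d | ~c))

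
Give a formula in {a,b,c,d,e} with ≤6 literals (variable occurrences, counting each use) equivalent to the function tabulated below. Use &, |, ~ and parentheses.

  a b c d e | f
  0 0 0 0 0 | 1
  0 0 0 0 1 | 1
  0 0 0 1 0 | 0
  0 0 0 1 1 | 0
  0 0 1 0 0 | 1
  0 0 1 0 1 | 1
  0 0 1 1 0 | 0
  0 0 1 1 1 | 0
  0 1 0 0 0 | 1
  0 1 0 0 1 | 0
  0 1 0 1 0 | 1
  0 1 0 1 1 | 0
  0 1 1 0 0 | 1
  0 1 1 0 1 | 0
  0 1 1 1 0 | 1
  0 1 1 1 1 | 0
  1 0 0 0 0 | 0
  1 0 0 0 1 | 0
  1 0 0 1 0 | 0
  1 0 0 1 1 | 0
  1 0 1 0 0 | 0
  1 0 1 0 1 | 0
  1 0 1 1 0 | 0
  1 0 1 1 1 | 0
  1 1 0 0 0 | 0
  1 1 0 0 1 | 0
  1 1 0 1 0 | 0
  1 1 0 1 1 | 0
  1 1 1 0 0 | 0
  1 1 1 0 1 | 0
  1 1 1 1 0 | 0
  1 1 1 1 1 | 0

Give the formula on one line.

((b | ~d) & (~a & (~b | ~e)))

  ~d = 11001100110011001100110011001100
  (b | ~d) = 11001100111111111100110011111111
  ~a = 11111111111111110000000000000000
  ~b = 11111111000000001111111100000000
  ~e = 10101010101010101010101010101010
  (~b | ~e) = 11111111101010101111111110101010
  (~a & (~b | ~e)) = 11111111101010100000000000000000
  ((b | ~d) & (~a & (~b | ~e))) = 11001100101010100000000000000000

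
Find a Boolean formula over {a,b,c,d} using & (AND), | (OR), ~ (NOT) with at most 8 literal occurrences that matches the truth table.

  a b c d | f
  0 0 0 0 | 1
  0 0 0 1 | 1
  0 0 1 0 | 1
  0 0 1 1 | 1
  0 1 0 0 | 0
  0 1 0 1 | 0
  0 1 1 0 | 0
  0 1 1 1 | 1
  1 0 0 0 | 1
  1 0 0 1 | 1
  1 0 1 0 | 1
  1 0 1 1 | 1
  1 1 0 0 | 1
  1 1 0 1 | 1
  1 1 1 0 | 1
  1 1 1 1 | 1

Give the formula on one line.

(((~a & ~b) | (d & c)) | a)

  ~a = 1111111100000000
  ~b = 1111000011110000
  (~a & ~b) = 1111000000000000
  (d & c) = 0001000100010001
  ((~a & ~b) | (d & c)) = 1111000100010001
  (((~a & ~b) | (d & c)) | a) = 1111000111111111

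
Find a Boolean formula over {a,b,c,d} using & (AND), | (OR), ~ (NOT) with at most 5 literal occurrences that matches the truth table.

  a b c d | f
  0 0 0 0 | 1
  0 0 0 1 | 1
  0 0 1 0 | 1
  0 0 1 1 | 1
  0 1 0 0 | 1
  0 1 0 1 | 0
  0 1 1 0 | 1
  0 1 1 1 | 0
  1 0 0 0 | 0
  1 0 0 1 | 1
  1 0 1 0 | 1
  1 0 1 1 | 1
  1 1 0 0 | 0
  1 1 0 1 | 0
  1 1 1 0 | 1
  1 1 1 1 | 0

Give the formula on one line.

  ~b = 1111000011110000
  ~d = 1010101010101010
  (~b | ~d) = 1111101011111010
  ~a = 1111111100000000
  (c | ~a) = 1111111100110011
  ((c | ~a) | d) = 1111111101110111
  ((~b | ~d) & ((c | ~a) | d)) = 1111101001110010

((~b | ~d) & ((c | ~a) | d))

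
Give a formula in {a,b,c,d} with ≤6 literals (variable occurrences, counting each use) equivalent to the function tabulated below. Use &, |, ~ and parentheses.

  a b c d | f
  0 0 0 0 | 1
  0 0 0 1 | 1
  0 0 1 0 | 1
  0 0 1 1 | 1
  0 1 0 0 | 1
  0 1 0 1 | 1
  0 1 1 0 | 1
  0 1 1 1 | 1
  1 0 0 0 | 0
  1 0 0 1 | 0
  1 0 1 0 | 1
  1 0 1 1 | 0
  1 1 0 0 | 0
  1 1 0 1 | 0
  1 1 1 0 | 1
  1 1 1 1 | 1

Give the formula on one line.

(~a | ((c & ~d) | (b & (c & a))))

  ~a = 1111111100000000
  ~d = 1010101010101010
  (c & ~d) = 0010001000100010
  (c & a) = 0000000000110011
  (b & (c & a)) = 0000000000000011
  ((c & ~d) | (b & (c & a))) = 0010001000100011
  (~a | ((c & ~d) | (b & (c & a)))) = 1111111100100011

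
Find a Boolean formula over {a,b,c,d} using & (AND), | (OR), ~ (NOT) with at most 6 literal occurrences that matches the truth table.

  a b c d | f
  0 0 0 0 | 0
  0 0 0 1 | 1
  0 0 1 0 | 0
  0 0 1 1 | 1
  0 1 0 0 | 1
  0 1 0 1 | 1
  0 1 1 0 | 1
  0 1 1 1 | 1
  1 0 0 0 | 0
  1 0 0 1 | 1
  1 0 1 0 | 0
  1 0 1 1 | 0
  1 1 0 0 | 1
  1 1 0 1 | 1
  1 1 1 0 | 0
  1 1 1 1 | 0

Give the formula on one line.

((~c | ~a) & (b | d))

  ~c = 1100110011001100
  ~a = 1111111100000000
  (~c | ~a) = 1111111111001100
  (b | d) = 0101111101011111
  ((~c | ~a) & (b | d)) = 0101111101001100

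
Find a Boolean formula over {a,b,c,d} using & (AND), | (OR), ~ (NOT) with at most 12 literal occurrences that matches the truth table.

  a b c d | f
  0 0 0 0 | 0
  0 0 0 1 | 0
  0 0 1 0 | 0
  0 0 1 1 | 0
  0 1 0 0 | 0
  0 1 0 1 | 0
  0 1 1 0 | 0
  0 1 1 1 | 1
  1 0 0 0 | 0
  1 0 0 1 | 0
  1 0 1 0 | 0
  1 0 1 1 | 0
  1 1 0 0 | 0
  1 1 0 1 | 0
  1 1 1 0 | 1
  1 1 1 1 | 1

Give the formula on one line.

  ~d = 1010101010101010
  (d & a) = 0000000001010101
  ((d & a) | b) = 0000111101011111
  (~d | ((d & a) | b)) = 1010111111111111
  (c & (~d | ((d & a) | b))) = 0010001100110011
  (d & b) = 0000010100000101
  (a | (d & b)) = 0000010111111111
  (b & (a | (d & b))) = 0000010100001111
  ((c & (~d | ((d & a) | b))) & (b & (a | (d & b)))) = 0000000100000011

((c & (~d | ((d & a) | b))) & (b & (a | (d & b))))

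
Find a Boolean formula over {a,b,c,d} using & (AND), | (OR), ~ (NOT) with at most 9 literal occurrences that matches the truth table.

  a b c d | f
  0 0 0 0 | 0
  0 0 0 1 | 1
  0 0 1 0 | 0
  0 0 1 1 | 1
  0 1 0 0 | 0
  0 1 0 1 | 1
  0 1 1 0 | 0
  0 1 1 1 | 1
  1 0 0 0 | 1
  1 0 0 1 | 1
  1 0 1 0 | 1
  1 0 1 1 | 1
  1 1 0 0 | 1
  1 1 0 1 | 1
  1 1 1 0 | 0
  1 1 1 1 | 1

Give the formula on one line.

(((~c | ((~b & a) | (d & b))) & a) | d)

  ~c = 1100110011001100
  ~b = 1111000011110000
  (~b & a) = 0000000011110000
  (d & b) = 0000010100000101
  ((~b & a) | (d & b)) = 0000010111110101
  (~c | ((~b & a) | (d & b))) = 1100110111111101
  ((~c | ((~b & a) | (d & b))) & a) = 0000000011111101
  (((~c | ((~b & a) | (d & b))) & a) | d) = 0101010111111101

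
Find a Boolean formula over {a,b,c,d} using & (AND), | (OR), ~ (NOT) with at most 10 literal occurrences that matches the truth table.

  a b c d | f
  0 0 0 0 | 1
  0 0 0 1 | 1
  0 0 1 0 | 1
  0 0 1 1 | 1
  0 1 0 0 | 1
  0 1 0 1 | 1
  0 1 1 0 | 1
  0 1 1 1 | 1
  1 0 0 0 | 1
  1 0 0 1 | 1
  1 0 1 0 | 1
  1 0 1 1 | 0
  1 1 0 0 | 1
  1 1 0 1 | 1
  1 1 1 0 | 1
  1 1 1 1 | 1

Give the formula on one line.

((~a | ~d) | ((a | b) & (((d & ~b) & ~c) | (~a | b))))

  ~a = 1111111100000000
  ~d = 1010101010101010
  (~a | ~d) = 1111111110101010
  (a | b) = 0000111111111111
  ~b = 1111000011110000
  (d & ~b) = 0101000001010000
  ~c = 1100110011001100
  ((d & ~b) & ~c) = 0100000001000000
  (~a | b) = 1111111100001111
  (((d & ~b) & ~c) | (~a | b)) = 1111111101001111
  ((a | b) & (((d & ~b) & ~c) | (~a | b))) = 0000111101001111
  ((~a | ~d) | ((a | b) & (((d & ~b) & ~c) | (~a | b)))) = 1111111111101111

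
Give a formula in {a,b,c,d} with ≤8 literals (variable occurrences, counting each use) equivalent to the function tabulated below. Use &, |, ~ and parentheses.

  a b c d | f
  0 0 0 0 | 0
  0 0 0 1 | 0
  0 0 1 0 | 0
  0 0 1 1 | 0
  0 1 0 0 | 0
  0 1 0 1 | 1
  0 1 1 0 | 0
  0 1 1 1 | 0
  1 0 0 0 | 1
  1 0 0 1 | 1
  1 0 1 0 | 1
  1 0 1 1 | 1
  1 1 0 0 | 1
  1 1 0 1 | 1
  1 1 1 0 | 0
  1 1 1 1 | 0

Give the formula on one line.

  (d & b) = 0000010100000101
  (a | (d & b)) = 0000010111111111
  ~b = 1111000011110000
  (c & ~b) = 0011000000110000
  ~c = 1100110011001100
  ((c & ~b) | ~c) = 1111110011111100
  ((a | (d & b)) & ((c & ~b) | ~c)) = 0000010011111100

((a | (d & b)) & ((c & ~b) | ~c))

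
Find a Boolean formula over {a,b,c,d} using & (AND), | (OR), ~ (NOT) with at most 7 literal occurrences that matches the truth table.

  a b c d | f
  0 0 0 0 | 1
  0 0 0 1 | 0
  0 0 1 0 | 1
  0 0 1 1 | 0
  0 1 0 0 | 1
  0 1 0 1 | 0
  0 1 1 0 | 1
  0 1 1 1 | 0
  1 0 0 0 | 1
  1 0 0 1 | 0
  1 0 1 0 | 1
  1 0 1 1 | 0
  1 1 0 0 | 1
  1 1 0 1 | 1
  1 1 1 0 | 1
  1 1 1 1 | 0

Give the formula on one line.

(~d | ((~a | ~c) & ((~a | b) & a)))

  ~d = 1010101010101010
  ~a = 1111111100000000
  ~c = 1100110011001100
  (~a | ~c) = 1111111111001100
  (~a | b) = 1111111100001111
  ((~a | b) & a) = 0000000000001111
  ((~a | ~c) & ((~a | b) & a)) = 0000000000001100
  (~d | ((~a | ~c) & ((~a | b) & a))) = 1010101010101110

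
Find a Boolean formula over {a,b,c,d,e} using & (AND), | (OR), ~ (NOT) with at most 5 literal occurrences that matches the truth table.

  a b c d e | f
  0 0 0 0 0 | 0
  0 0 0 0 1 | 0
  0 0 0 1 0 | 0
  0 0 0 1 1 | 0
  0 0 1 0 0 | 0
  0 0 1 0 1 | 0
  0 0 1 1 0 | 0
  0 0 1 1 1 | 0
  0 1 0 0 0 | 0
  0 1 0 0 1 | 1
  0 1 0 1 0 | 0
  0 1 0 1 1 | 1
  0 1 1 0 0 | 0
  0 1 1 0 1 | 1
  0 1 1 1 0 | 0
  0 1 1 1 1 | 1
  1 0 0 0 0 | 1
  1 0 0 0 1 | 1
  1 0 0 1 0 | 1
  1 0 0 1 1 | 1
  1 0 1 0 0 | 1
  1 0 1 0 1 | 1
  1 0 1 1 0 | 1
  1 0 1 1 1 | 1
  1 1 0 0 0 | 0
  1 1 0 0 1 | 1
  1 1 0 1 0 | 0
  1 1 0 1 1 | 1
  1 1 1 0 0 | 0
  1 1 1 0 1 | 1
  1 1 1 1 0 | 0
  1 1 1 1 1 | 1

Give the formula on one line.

  (b | a) = 00000000111111111111111111111111
  ~b = 11111111000000001111111100000000
  (~b | e) = 11111111010101011111111101010101
  ((b | a) & (~b | e)) = 00000000010101011111111101010101

((b | a) & (~b | e))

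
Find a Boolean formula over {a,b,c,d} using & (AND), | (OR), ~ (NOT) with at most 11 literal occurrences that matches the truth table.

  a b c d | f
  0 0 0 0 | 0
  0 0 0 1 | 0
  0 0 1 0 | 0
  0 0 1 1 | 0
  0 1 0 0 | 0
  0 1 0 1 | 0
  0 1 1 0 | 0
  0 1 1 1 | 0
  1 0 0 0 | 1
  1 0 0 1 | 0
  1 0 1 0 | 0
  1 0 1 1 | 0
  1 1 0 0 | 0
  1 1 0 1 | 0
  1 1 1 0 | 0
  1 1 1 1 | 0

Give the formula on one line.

(((~b & ~c) & ((d & ~c) | (a & ~d))) & ((a & ~d) & ~c))

  ~b = 1111000011110000
  ~c = 1100110011001100
  (~b & ~c) = 1100000011000000
  (d & ~c) = 0100010001000100
  ~d = 1010101010101010
  (a & ~d) = 0000000010101010
  ((d & ~c) | (a & ~d)) = 0100010011101110
  ((~b & ~c) & ((d & ~c) | (a & ~d))) = 0100000011000000
  ((a & ~d) & ~c) = 0000000010001000
  (((~b & ~c) & ((d & ~c) | (a & ~d))) & ((a & ~d) & ~c)) = 0000000010000000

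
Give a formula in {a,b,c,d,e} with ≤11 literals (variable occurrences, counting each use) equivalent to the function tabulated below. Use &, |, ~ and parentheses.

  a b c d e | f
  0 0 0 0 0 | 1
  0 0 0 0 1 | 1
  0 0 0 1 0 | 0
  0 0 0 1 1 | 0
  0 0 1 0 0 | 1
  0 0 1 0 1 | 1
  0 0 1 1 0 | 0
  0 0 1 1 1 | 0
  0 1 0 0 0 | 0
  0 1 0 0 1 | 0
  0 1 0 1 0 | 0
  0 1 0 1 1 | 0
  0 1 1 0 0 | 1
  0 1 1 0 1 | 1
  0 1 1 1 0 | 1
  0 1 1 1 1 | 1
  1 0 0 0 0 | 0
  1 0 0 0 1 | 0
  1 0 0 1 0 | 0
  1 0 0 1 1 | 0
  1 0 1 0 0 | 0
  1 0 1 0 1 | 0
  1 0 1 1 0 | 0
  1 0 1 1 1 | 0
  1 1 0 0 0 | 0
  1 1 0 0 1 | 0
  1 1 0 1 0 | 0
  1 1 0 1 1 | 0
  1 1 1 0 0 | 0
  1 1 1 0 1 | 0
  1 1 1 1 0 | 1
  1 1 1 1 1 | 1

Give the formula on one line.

  (b & d) = 00000000001100110000000000110011
  ((b & d) & c) = 00000000000000110000000000000011
  ~a = 11111111111111110000000000000000
  ~b = 11111111000000001111111100000000
  (~b | c) = 11111111000011111111111100001111
  ~c = 11110000111100001111000011110000
  (~c & a) = 00000000000000001111000011110000
  ~d = 11001100110011001100110011001100
  ((~c & a) | ~d) = 11001100110011001111110011111100
  ((~b | c) & ((~c & a) | ~d)) = 11001100000011001111110000001100
  (~a & ((~b | c) & ((~c & a) | ~d))) = 11001100000011000000000000000000
  (((b & d) & c) | (~a & ((~b | c) & ((~c & a) | ~d)))) = 11001100000011110000000000000011

(((b & d) & c) | (~a & ((~b | c) & ((~c & a) | ~d))))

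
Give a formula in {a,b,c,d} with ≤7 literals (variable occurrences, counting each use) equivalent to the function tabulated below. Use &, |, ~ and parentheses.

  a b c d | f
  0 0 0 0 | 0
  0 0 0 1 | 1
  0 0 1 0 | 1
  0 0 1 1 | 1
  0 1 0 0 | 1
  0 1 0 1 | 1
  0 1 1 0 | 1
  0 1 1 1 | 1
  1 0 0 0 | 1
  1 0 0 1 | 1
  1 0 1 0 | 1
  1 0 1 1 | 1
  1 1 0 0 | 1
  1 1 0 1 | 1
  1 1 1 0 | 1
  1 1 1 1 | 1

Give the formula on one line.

(((c | a) | d) | (~d & b))

  (c | a) = 0011001111111111
  ((c | a) | d) = 0111011111111111
  ~d = 1010101010101010
  (~d & b) = 0000101000001010
  (((c | a) | d) | (~d & b)) = 0111111111111111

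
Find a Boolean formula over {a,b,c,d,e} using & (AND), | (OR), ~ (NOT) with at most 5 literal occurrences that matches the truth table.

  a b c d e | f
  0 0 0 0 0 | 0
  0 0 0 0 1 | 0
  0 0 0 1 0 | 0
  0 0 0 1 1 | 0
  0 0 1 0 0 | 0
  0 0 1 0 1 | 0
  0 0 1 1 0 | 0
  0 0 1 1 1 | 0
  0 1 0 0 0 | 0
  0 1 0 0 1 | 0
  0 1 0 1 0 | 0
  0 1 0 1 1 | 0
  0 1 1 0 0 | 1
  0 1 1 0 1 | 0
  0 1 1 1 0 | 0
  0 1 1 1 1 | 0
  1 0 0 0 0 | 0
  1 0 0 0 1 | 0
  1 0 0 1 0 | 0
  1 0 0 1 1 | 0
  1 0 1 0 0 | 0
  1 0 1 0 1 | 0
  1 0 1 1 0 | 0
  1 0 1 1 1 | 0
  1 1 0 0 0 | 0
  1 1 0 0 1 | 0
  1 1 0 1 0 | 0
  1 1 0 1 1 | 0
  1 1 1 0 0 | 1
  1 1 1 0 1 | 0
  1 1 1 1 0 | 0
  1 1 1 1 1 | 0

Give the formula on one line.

  ~e = 10101010101010101010101010101010
  ~d = 11001100110011001100110011001100
  (c & ~d) = 00001100000011000000110000001100
  ((c & ~d) & b) = 00000000000011000000000000001100
  (~e & ((c & ~d) & b)) = 00000000000010000000000000001000

(~e & ((c & ~d) & b))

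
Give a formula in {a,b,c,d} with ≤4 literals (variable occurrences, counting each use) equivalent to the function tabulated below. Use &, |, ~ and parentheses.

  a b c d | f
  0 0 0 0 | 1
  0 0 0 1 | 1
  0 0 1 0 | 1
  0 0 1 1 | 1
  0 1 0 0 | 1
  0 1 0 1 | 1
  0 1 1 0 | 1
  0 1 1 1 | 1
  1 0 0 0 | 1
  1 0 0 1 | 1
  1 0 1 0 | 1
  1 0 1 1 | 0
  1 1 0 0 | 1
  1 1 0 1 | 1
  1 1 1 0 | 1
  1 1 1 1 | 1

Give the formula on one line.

  ~d = 1010101010101010
  ~a = 1111111100000000
  ~c = 1100110011001100
  (~a | ~c) = 1111111111001100
  (~d | (~a | ~c)) = 1111111111101110
  (b | (~d | (~a | ~c))) = 1111111111101111

(b | (~d | (~a | ~c)))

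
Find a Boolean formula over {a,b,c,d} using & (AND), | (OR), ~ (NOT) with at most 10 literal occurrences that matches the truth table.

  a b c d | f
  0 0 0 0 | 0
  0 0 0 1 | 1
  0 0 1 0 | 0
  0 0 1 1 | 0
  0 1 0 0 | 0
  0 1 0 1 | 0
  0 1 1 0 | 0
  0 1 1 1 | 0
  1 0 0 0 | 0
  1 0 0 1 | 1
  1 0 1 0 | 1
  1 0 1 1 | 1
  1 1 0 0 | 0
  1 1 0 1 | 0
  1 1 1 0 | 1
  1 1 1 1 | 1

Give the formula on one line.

  (c & a) = 0000000000110011
  ~b = 1111000011110000
  ~c = 1100110011001100
  (~b & ~c) = 1100000011000000
  ((c & a) | (~b & ~c)) = 1100000011110011
  (b | d) = 0101111101011111
  (c | (b | d)) = 0111111101111111
  (((c & a) | (~b & ~c)) & (c | (b | d))) = 0100000001110011

(((c & a) | (~b & ~c)) & (c | (b | d)))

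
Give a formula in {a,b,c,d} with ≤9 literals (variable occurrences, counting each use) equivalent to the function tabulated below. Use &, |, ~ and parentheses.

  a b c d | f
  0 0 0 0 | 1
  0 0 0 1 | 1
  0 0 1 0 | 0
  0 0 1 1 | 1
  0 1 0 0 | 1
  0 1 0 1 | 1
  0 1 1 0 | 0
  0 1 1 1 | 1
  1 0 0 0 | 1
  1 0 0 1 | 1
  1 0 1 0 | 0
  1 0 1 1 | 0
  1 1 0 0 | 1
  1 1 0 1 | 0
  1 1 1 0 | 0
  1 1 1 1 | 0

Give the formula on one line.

((~c & (~b | (b & ~d))) | (d & ~a))

  ~c = 1100110011001100
  ~b = 1111000011110000
  ~d = 1010101010101010
  (b & ~d) = 0000101000001010
  (~b | (b & ~d)) = 1111101011111010
  (~c & (~b | (b & ~d))) = 1100100011001000
  ~a = 1111111100000000
  (d & ~a) = 0101010100000000
  ((~c & (~b | (b & ~d))) | (d & ~a)) = 1101110111001000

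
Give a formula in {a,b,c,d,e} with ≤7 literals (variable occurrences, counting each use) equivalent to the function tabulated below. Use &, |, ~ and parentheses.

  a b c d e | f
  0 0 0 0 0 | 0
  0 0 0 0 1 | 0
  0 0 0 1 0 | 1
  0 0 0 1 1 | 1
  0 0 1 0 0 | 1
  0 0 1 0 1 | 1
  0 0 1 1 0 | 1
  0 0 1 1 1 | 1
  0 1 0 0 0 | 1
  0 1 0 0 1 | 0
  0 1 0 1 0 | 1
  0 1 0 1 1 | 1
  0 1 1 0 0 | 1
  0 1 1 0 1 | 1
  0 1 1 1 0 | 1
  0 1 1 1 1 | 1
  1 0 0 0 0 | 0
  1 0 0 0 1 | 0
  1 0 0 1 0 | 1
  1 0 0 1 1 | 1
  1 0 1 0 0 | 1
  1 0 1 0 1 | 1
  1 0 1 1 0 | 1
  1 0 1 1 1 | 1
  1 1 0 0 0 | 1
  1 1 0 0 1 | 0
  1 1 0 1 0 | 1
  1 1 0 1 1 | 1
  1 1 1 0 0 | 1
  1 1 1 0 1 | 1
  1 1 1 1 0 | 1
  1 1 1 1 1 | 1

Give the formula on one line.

  ~e = 10101010101010101010101010101010
  (b & ~e) = 00000000101010100000000010101010
  ((b & ~e) | d) = 00110011101110110011001110111011
  ~d = 11001100110011001100110011001100
  ~a = 11111111111111110000000000000000
  (e & ~a) = 01010101010101010000000000000000
  (~d | (e & ~a)) = 11011101110111011100110011001100
  (c & (~d | (e & ~a))) = 00001101000011010000110000001100
  (((b & ~e) | d) | (c & (~d | (e & ~a)))) = 00111111101111110011111110111111

(((b & ~e) | d) | (c & (~d | (e & ~a))))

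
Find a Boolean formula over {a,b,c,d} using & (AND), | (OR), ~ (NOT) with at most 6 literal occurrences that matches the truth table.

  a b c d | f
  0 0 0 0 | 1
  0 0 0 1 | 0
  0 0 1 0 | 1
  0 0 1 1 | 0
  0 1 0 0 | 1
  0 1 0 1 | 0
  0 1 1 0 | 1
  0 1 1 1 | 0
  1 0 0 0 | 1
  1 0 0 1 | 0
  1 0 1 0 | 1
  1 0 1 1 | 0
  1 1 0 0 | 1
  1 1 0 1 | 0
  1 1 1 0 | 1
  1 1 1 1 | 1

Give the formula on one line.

  (b & c) = 0000001100000011
  (a & b) = 0000000000001111
  ((b & c) & (a & b)) = 0000000000000011
  ~d = 1010101010101010
  (((b & c) & (a & b)) | ~d) = 1010101010101011

(((b & c) & (a & b)) | ~d)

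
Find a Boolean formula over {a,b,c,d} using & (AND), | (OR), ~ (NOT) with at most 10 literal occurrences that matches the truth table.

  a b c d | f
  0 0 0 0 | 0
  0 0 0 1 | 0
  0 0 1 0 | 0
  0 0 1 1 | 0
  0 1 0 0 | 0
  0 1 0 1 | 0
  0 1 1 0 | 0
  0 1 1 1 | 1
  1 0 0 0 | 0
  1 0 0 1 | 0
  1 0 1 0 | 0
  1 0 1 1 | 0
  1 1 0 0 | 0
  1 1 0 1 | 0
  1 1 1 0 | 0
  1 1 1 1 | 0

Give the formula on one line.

  ~d = 1010101010101010
  ~c = 1100110011001100
  (a & ~c) = 0000000011001100
  (~d & (a & ~c)) = 0000000010001000
  ~b = 1111000011110000
  (c | ~b) = 1111001111110011
  ~a = 1111111100000000
  (~a & d) = 0101010100000000
  ((c | ~b) & (~a & d)) = 0101000100000000
  ((~d & (a & ~c)) | ((c | ~b) & (~a & d))) = 0101000110001000
  (~a & b) = 0000111100000000
  (((~d & (a & ~c)) | ((c | ~b) & (~a & d))) & (~a & b)) = 0000000100000000

(((~d & (a & ~c)) | ((c | ~b) & (~a & d))) & (~a & b))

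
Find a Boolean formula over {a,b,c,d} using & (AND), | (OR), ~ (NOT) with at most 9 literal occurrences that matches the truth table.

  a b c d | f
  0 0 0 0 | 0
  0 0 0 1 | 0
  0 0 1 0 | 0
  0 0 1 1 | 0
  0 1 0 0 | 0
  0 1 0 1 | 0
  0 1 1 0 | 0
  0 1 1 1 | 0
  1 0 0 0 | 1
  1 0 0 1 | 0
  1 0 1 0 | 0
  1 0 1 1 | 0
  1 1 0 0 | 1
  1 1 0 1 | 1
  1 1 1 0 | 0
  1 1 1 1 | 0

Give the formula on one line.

((~c & a) & (((a & b) | (c & ~b)) | ((~d & ~b) & a)))

  ~c = 1100110011001100
  (~c & a) = 0000000011001100
  (a & b) = 0000000000001111
  ~b = 1111000011110000
  (c & ~b) = 0011000000110000
  ((a & b) | (c & ~b)) = 0011000000111111
  ~d = 1010101010101010
  (~d & ~b) = 1010000010100000
  ((~d & ~b) & a) = 0000000010100000
  (((a & b) | (c & ~b)) | ((~d & ~b) & a)) = 0011000010111111
  ((~c & a) & (((a & b) | (c & ~b)) | ((~d & ~b) & a))) = 0000000010001100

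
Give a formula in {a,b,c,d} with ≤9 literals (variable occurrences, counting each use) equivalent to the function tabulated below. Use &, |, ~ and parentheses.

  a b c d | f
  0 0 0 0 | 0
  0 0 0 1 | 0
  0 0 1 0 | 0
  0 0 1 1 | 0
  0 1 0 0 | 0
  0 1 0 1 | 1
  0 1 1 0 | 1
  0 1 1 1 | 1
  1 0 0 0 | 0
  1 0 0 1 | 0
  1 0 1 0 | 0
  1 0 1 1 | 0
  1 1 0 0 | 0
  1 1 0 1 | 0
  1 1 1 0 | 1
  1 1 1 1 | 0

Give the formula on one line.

  ~d = 1010101010101010
  (~d & a) = 0000000010101010
  ~a = 1111111100000000
  ((~d & a) | ~a) = 1111111110101010
  (b & d) = 0000010100000101
  (c | (b & d)) = 0011011100110111
  (((~d & a) | ~a) & (c | (b & d))) = 0011011100100010
  (b & (((~d & a) | ~a) & (c | (b & d)))) = 0000011100000010

(b & (((~d & a) | ~a) & (c | (b & d))))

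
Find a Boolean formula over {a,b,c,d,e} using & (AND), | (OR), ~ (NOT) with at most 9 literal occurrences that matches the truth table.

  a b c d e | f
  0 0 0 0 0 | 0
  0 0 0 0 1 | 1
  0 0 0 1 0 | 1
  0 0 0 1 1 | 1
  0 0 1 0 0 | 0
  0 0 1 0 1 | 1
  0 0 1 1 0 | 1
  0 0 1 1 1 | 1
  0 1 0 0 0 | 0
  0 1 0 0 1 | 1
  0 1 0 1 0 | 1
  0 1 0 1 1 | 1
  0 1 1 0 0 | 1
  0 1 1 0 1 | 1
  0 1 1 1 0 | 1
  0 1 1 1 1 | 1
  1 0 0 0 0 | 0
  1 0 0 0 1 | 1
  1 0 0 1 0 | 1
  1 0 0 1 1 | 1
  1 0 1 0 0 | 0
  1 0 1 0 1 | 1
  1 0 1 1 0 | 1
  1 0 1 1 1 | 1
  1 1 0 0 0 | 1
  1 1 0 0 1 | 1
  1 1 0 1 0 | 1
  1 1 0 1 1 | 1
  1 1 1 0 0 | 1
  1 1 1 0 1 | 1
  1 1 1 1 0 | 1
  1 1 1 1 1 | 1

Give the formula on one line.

  ~b = 11111111000000001111111100000000
  (~b | e) = 11111111010101011111111101010101
  (~b | c) = 11111111000011111111111100001111
  ((~b | e) | (~b | c)) = 11111111010111111111111101011111
  (((~b | e) | (~b | c)) | a) = 11111111010111111111111111111111
  ((((~b | e) | (~b | c)) | a) & b) = 00000000010111110000000011111111
  (e | d) = 01110111011101110111011101110111
  (((((~b | e) | (~b | c)) | a) & b) | (e | d)) = 01110111011111110111011111111111

(((((~b | e) | (~b | c)) | a) & b) | (e | d))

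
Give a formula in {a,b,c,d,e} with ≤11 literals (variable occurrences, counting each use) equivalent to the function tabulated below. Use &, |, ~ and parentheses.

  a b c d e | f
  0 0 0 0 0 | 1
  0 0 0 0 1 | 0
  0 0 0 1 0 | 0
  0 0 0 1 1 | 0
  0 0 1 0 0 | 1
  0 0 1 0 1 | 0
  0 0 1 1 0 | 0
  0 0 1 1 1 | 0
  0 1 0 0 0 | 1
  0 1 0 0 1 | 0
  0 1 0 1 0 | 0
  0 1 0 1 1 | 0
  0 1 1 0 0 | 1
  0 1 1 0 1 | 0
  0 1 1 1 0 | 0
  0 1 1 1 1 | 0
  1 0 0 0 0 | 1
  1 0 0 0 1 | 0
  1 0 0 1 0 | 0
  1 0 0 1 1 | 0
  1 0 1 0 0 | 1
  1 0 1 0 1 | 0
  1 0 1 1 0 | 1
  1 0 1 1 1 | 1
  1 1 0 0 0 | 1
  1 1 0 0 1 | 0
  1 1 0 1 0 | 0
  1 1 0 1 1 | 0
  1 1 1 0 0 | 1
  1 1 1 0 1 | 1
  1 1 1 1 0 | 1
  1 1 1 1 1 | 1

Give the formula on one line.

  (a & c) = 00000000000000000000111100001111
  ~b = 11111111000000001111111100000000
  ~e = 10101010101010101010101010101010
  (~e & a) = 00000000000000001010101010101010
  (~b & (~e & a)) = 00000000000000001010101000000000
  ((~b & (~e & a)) | d) = 00110011001100111011101100110011
  (b | ((~b & (~e & a)) | d)) = 00110011111111111011101111111111
  ((a & c) & (b | ((~b & (~e & a)) | d))) = 00000000000000000000101100001111
  ~d = 11001100110011001100110011001100
  (~d & ~e) = 10001000100010001000100010001000
  (((a & c) & (b | ((~b & (~e & a)) | d))) | (~d & ~e)) = 10001000100010001000101110001111

(((a & c) & (b | ((~b & (~e & a)) | d))) | (~d & ~e))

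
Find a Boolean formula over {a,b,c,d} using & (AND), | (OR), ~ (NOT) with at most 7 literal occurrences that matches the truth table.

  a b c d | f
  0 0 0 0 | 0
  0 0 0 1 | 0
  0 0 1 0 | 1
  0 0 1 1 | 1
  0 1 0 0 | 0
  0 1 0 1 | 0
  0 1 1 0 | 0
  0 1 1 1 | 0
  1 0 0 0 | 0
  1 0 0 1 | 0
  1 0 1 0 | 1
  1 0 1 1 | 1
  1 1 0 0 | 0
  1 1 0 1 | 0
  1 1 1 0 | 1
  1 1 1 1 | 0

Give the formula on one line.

(c & ((~d & ((c | d) & a)) | ~b))

  ~d = 1010101010101010
  (c | d) = 0111011101110111
  ((c | d) & a) = 0000000001110111
  (~d & ((c | d) & a)) = 0000000000100010
  ~b = 1111000011110000
  ((~d & ((c | d) & a)) | ~b) = 1111000011110010
  (c & ((~d & ((c | d) & a)) | ~b)) = 0011000000110010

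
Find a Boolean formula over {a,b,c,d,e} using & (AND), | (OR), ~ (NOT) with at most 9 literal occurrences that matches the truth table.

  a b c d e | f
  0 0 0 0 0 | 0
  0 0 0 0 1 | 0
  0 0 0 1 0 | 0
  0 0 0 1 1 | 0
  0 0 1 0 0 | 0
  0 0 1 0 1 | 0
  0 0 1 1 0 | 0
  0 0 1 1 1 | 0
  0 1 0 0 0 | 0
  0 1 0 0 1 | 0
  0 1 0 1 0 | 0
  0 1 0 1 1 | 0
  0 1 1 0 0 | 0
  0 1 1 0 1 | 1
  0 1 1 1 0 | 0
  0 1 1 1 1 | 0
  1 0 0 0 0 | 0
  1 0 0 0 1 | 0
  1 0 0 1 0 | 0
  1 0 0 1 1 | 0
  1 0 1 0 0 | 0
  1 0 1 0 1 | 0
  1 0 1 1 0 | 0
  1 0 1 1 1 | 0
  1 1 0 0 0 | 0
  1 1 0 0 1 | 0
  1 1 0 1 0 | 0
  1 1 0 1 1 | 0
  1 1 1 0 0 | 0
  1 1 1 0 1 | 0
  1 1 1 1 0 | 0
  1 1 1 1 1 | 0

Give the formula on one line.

  ~c = 11110000111100001111000011110000
  (b & c) = 00000000000011110000000000001111
  (~c | (b & c)) = 11110000111111111111000011111111
  ((~c | (b & c)) & c) = 00000000000011110000000000001111
  ~a = 11111111111111110000000000000000
  (((~c | (b & c)) & c) & ~a) = 00000000000011110000000000000000
  ~d = 11001100110011001100110011001100
  (a | e) = 01010101010101011111111111111111
  (~d & (a | e)) = 01000100010001001100110011001100
  ((((~c | (b & c)) & c) & ~a) & (~d & (a | e))) = 00000000000001000000000000000000

((((~c | (b & c)) & c) & ~a) & (~d & (a | e)))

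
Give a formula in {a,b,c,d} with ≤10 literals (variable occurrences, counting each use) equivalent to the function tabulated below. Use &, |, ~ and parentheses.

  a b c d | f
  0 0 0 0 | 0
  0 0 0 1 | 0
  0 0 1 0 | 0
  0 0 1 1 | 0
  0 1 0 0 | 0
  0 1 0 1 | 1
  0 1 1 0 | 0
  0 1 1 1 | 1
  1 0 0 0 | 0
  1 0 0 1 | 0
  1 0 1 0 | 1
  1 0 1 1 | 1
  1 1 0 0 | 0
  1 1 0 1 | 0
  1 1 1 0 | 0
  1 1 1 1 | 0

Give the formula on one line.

(((~b & a) & c) | ((b & ~a) & (d | (~c & (c | a)))))

  ~b = 1111000011110000
  (~b & a) = 0000000011110000
  ((~b & a) & c) = 0000000000110000
  ~a = 1111111100000000
  (b & ~a) = 0000111100000000
  ~c = 1100110011001100
  (c | a) = 0011001111111111
  (~c & (c | a)) = 0000000011001100
  (d | (~c & (c | a))) = 0101010111011101
  ((b & ~a) & (d | (~c & (c | a)))) = 0000010100000000
  (((~b & a) & c) | ((b & ~a) & (d | (~c & (c | a))))) = 0000010100110000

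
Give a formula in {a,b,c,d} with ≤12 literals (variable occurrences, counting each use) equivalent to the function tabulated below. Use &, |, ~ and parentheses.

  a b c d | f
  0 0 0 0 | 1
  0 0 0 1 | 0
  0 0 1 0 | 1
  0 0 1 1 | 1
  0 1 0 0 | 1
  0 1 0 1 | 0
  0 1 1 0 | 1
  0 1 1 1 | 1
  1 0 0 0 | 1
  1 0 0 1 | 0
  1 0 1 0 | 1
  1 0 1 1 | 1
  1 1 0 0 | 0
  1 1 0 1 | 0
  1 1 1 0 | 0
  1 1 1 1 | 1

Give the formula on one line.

  ~b = 1111000011110000
  ~a = 1111111100000000
  (~b | ~a) = 1111111111110000
  (d | (~b | ~a)) = 1111111111110101
  ~d = 1010101010101010
  (a & ~d) = 0000000010101010
  (c & ~a) = 0011001100000000
  ((a & ~d) | (c & ~a)) = 0011001110101010
  (~d | ((a & ~d) | (c & ~a))) = 1011101110101010
  (c | (~d | ((a & ~d) | (c & ~a)))) = 1011101110111011
  ((d | (~b | ~a)) & (c | (~d | ((a & ~d) | (c & ~a))))) = 1011101110110001

((d | (~b | ~a)) & (c | (~d | ((a & ~d) | (c & ~a)))))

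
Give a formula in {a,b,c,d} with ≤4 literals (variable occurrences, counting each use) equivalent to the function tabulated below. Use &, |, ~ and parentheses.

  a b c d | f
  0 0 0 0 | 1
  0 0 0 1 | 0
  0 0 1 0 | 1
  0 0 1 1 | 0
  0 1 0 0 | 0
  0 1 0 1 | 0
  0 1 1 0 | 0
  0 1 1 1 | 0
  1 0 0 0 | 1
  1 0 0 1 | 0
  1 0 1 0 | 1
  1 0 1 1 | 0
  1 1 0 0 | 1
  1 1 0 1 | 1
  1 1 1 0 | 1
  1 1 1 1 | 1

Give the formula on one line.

((~d & ~b) | (b & a))

  ~d = 1010101010101010
  ~b = 1111000011110000
  (~d & ~b) = 1010000010100000
  (b & a) = 0000000000001111
  ((~d & ~b) | (b & a)) = 1010000010101111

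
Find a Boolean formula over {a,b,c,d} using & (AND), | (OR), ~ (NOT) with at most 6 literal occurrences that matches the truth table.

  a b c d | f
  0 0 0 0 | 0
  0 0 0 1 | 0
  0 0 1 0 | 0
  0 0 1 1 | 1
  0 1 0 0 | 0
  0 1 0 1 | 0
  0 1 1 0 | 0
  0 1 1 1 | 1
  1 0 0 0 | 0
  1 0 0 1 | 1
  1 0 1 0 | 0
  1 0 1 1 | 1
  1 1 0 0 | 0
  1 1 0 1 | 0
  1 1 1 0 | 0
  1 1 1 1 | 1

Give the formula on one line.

  ~b = 1111000011110000
  (~b | c) = 1111001111110011
  (d & (~b | c)) = 0101000101010001
  ~c = 1100110011001100
  (~c & a) = 0000000011001100
  ((~c & a) | c) = 0011001111111111
  ((d & (~b | c)) & ((~c & a) | c)) = 0001000101010001

((d & (~b | c)) & ((~c & a) | c))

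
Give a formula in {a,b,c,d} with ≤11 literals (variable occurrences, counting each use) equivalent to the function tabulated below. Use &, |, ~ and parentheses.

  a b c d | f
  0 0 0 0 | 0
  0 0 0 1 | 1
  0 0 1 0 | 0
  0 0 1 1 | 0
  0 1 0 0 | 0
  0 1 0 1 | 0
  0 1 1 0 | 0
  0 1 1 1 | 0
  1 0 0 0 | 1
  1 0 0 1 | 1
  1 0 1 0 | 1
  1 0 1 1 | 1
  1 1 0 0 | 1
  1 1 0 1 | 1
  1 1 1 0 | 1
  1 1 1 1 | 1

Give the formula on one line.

((((a & ~b) | b) | (b | (~c & d))) & (a | ~b))

  ~b = 1111000011110000
  (a & ~b) = 0000000011110000
  ((a & ~b) | b) = 0000111111111111
  ~c = 1100110011001100
  (~c & d) = 0100010001000100
  (b | (~c & d)) = 0100111101001111
  (((a & ~b) | b) | (b | (~c & d))) = 0100111111111111
  (a | ~b) = 1111000011111111
  ((((a & ~b) | b) | (b | (~c & d))) & (a | ~b)) = 0100000011111111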